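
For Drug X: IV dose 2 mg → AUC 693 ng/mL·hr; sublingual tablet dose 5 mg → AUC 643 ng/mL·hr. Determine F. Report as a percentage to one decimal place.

F = 37.1%

F = (AUC_ev / D_ev) / (AUC_iv / D_iv)
  = (643/5) / (693/2)
  = 128.6 / 346.5 = 0.3711
  = 37.11%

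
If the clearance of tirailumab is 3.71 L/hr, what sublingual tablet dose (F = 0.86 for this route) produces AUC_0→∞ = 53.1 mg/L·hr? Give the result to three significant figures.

Dose = CL × AUC_0→∞ / F
     = 3.71 × 53.1 / 0.86 = 229.071 mg

Dose = 229 mg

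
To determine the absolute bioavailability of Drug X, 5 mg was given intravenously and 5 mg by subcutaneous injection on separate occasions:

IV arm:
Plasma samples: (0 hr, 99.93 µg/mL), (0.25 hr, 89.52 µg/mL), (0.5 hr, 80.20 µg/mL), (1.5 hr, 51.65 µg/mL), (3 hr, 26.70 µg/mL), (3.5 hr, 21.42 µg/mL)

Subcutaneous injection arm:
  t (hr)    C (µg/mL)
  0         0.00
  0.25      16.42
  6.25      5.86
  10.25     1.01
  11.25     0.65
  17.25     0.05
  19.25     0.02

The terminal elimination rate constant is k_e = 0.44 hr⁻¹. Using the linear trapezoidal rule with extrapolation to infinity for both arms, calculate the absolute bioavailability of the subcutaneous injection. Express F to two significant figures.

Trapezoidal AUC_0→3.5 (IV):
  [0→0.25]: (99.93+89.52)/2 × 0.25 = 23.68125
  [0.25→0.5]: (89.52+80.20)/2 × 0.25 = 21.215
  [0.5→1.5]: (80.20+51.65)/2 × 1 = 65.925
  [1.5→3]: (51.65+26.70)/2 × 1.5 = 58.7625
  [3→3.5]: (26.70+21.42)/2 × 0.5 = 12.03
  Sum = 181.61375 µg/mL·hr
IV tail: 21.42/0.44 = 48.682; AUC_iv,0→∞ = 181.61375 + 48.682 = 230.29575 µg/mL·hr
Trapezoidal AUC_0→19.25 (subcutaneous injection):
  [0→0.25]: (0.00+16.42)/2 × 0.25 = 2.0525
  [0.25→6.25]: (16.42+5.86)/2 × 6 = 66.84
  [6.25→10.25]: (5.86+1.01)/2 × 4 = 13.74
  [10.25→11.25]: (1.01+0.65)/2 × 1 = 0.83
  [11.25→17.25]: (0.65+0.05)/2 × 6 = 2.1
  [17.25→19.25]: (0.05+0.02)/2 × 2 = 0.07
  Sum = 85.6325 µg/mL·hr
subcutaneous injection tail: 0.02/0.44 = 0.045; AUC_ev,0→∞ = 85.6325 + 0.045 = 85.6775 µg/mL·hr
F = (AUC_ev/D_ev)/(AUC_iv/D_iv) = (85.6775/5)/(230.29575/5) = 17.1355/46.05915 = 0.3720

F = 0.37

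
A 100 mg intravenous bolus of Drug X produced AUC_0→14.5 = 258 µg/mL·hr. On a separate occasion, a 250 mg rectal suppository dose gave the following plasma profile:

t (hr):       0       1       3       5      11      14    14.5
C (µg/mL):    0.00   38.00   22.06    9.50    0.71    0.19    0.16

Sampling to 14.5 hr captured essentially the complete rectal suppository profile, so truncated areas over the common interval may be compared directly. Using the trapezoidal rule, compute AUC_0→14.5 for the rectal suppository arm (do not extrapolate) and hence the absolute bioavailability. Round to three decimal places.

F = 0.221

Trapezoidal AUC_0→14.5 (rectal suppository):
  [0→1]: (0.00+38.00)/2 × 1 = 19.0
  [1→3]: (38.00+22.06)/2 × 2 = 60.06
  [3→5]: (22.06+9.50)/2 × 2 = 31.56
  [5→11]: (9.50+0.71)/2 × 6 = 30.63
  [11→14]: (0.71+0.19)/2 × 3 = 1.35
  [14→14.5]: (0.19+0.16)/2 × 0.5 = 0.0875
  Sum = 142.6875 µg/mL·hr
F = (AUC_ev/D_ev)/(AUC_iv/D_iv) = (142.6875/250)/(258/100) = 0.57075/2.58 = 0.2212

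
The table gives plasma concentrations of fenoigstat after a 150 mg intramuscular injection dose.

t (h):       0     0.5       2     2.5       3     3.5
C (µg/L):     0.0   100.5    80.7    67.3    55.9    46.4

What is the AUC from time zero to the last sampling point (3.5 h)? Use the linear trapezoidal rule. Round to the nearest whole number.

AUC = 254 µg/L·h

Trapezoidal AUC_0→3.5:
  [0→0.5]: (0.0+100.5)/2 × 0.5 = 25.125
  [0.5→2]: (100.5+80.7)/2 × 1.5 = 135.9
  [2→2.5]: (80.7+67.3)/2 × 0.5 = 37.0
  [2.5→3]: (67.3+55.9)/2 × 0.5 = 30.8
  [3→3.5]: (55.9+46.4)/2 × 0.5 = 25.575
  Sum = 254.4 µg/L·h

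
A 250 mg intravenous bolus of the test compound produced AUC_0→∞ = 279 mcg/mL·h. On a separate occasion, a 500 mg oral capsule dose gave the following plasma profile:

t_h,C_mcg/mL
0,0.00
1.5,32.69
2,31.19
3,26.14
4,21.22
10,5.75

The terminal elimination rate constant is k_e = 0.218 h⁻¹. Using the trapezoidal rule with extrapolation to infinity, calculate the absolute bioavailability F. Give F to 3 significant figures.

F = 0.359

Trapezoidal AUC_0→10 (oral capsule):
  [0→1.5]: (0.00+32.69)/2 × 1.5 = 24.5175
  [1.5→2]: (32.69+31.19)/2 × 0.5 = 15.97
  [2→3]: (31.19+26.14)/2 × 1 = 28.665
  [3→4]: (26.14+21.22)/2 × 1 = 23.68
  [4→10]: (21.22+5.75)/2 × 6 = 80.91
  Sum = 173.7425 mcg/mL·h
Tail: C_last/k_e = 5.75/0.218 = 26.376
AUC_0→∞ (oral capsule) = 173.7425 + 26.376 = 200.1185 mcg/mL·h
F = (AUC_ev/D_ev)/(AUC_iv/D_iv) = (200.1185/500)/(279/250) = 0.400237/1.116 = 0.3586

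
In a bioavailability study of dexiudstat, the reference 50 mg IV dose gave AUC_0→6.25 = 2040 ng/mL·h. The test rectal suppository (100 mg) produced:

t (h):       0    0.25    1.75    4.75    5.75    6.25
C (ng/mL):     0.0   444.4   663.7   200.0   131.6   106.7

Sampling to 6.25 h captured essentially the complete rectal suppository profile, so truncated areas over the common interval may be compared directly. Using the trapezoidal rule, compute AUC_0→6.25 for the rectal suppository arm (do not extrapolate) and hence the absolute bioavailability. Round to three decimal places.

F = 0.590

Trapezoidal AUC_0→6.25 (rectal suppository):
  [0→0.25]: (0.0+444.4)/2 × 0.25 = 55.55
  [0.25→1.75]: (444.4+663.7)/2 × 1.5 = 831.075
  [1.75→4.75]: (663.7+200.0)/2 × 3 = 1295.55
  [4.75→5.75]: (200.0+131.6)/2 × 1 = 165.8
  [5.75→6.25]: (131.6+106.7)/2 × 0.5 = 59.575
  Sum = 2407.55 ng/mL·h
F = (AUC_ev/D_ev)/(AUC_iv/D_iv) = (2407.55/100)/(2040/50) = 24.0755/40.8 = 0.5901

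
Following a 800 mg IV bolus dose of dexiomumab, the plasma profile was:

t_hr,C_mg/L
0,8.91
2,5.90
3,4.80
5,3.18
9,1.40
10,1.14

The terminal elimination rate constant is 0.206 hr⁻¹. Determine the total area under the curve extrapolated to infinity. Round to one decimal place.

Trapezoidal AUC_0→10:
  [0→2]: (8.91+5.90)/2 × 2 = 14.81
  [2→3]: (5.90+4.80)/2 × 1 = 5.35
  [3→5]: (4.80+3.18)/2 × 2 = 7.98
  [5→9]: (3.18+1.40)/2 × 4 = 9.16
  [9→10]: (1.40+1.14)/2 × 1 = 1.27
  Sum = 38.57 mg/L·hr
Extrapolated tail: C_last / k_e = 1.14 / 0.206 = 5.534
AUC_0→∞ = 38.57 + 5.534 = 44.104 mg/L·hr

AUC = 44.1 mg/L·hr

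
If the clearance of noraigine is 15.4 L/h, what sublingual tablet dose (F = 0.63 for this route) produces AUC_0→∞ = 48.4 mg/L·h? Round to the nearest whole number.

Dose = CL × AUC_0→∞ / F
     = 15.4 × 48.4 / 0.63 = 1183.11 mg

Dose = 1183 mg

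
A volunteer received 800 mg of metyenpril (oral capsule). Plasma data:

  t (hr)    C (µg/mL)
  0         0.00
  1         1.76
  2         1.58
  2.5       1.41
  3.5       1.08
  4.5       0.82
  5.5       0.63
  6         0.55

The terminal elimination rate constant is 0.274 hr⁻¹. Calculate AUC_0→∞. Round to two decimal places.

AUC = 8.52 µg/mL·hr

Trapezoidal AUC_0→6:
  [0→1]: (0.00+1.76)/2 × 1 = 0.88
  [1→2]: (1.76+1.58)/2 × 1 = 1.67
  [2→2.5]: (1.58+1.41)/2 × 0.5 = 0.7475
  [2.5→3.5]: (1.41+1.08)/2 × 1 = 1.245
  [3.5→4.5]: (1.08+0.82)/2 × 1 = 0.95
  [4.5→5.5]: (0.82+0.63)/2 × 1 = 0.725
  [5.5→6]: (0.63+0.55)/2 × 0.5 = 0.295
  Sum = 6.5125 µg/mL·hr
Extrapolated tail: C_last / k_e = 0.55 / 0.274 = 2.007
AUC_0→∞ = 6.5125 + 2.007 = 8.5195 µg/mL·hr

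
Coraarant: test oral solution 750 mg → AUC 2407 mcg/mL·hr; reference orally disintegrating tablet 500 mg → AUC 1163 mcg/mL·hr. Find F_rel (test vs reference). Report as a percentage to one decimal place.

F_rel = (AUC_test/D_test) / (AUC_ref/D_ref)
      = (2407/750) / (1163/500)
      = 3.20933 / 2.326 = 1.3798 = 137.98%

F_rel = 138.0%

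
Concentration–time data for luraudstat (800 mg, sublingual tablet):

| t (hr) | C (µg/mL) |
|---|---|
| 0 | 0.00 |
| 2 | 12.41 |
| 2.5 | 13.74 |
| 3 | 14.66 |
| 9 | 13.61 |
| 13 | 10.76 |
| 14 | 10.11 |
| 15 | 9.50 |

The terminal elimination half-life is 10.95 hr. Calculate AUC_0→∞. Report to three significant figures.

Trapezoidal AUC_0→15:
  [0→2]: (0.00+12.41)/2 × 2 = 12.41
  [2→2.5]: (12.41+13.74)/2 × 0.5 = 6.5375
  [2.5→3]: (13.74+14.66)/2 × 0.5 = 7.1
  [3→9]: (14.66+13.61)/2 × 6 = 84.81
  [9→13]: (13.61+10.76)/2 × 4 = 48.74
  [13→14]: (10.76+10.11)/2 × 1 = 10.435
  [14→15]: (10.11+9.50)/2 × 1 = 9.805
  Sum = 179.8375 µg/mL·hr
k_e = ln2 / t½ = 0.693147 / 10.95 = 0.0633 hr^-1
Extrapolated tail: C_last / k_e = 9.50 / 0.0633 = 150.079
AUC_0→∞ = 179.8375 + 150.079 = 329.9165 µg/mL·hr

AUC = 330 µg/mL·hr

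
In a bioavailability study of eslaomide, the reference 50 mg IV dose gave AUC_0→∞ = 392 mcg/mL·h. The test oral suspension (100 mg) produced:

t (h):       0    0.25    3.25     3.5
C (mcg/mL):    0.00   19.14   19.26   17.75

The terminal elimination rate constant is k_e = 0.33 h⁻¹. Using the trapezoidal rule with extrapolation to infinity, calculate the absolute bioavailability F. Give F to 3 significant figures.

Trapezoidal AUC_0→3.5 (oral suspension):
  [0→0.25]: (0.00+19.14)/2 × 0.25 = 2.3925
  [0.25→3.25]: (19.14+19.26)/2 × 3 = 57.6
  [3.25→3.5]: (19.26+17.75)/2 × 0.25 = 4.62625
  Sum = 64.61875 mcg/mL·h
Tail: C_last/k_e = 17.75/0.33 = 53.788
AUC_0→∞ (oral suspension) = 64.61875 + 53.788 = 118.40675 mcg/mL·h
F = (AUC_ev/D_ev)/(AUC_iv/D_iv) = (118.40675/100)/(392/50) = 1.1840675/7.84 = 0.1510

F = 0.151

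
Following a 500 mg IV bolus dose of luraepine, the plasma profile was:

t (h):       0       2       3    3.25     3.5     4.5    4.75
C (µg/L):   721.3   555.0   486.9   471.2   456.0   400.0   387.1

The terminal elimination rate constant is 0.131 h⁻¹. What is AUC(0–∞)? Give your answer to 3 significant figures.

AUC = 5510 µg/L·h

Trapezoidal AUC_0→4.75:
  [0→2]: (721.3+555.0)/2 × 2 = 1276.3
  [2→3]: (555.0+486.9)/2 × 1 = 520.95
  [3→3.25]: (486.9+471.2)/2 × 0.25 = 119.7625
  [3.25→3.5]: (471.2+456.0)/2 × 0.25 = 115.9
  [3.5→4.5]: (456.0+400.0)/2 × 1 = 428.0
  [4.5→4.75]: (400.0+387.1)/2 × 0.25 = 98.3875
  Sum = 2559.3 µg/L·h
Extrapolated tail: C_last / k_e = 387.1 / 0.131 = 2954.962
AUC_0→∞ = 2559.3 + 2954.962 = 5514.262 µg/L·h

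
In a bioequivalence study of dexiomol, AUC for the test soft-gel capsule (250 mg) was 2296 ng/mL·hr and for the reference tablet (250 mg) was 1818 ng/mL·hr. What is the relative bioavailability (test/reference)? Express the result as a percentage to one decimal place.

F_rel = 126.3%

F_rel = (AUC_test/D_test) / (AUC_ref/D_ref)
      = (2296/250) / (1818/250)
      = 9.184 / 7.272 = 1.2629 = 126.29%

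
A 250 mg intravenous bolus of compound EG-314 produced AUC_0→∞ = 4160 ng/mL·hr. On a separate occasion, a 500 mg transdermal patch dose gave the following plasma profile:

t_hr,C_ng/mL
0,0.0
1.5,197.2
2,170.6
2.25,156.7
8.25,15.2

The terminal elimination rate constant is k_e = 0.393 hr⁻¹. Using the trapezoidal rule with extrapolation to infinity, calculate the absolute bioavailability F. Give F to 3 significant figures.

Trapezoidal AUC_0→8.25 (transdermal patch):
  [0→1.5]: (0.0+197.2)/2 × 1.5 = 147.9
  [1.5→2]: (197.2+170.6)/2 × 0.5 = 91.95
  [2→2.25]: (170.6+156.7)/2 × 0.25 = 40.9125
  [2.25→8.25]: (156.7+15.2)/2 × 6 = 515.7
  Sum = 796.4625 ng/mL·hr
Tail: C_last/k_e = 15.2/0.393 = 38.677
AUC_0→∞ (transdermal patch) = 796.4625 + 38.677 = 835.1395 ng/mL·hr
F = (AUC_ev/D_ev)/(AUC_iv/D_iv) = (835.1395/500)/(4160/250) = 1.670279/16.64 = 0.1004

F = 0.100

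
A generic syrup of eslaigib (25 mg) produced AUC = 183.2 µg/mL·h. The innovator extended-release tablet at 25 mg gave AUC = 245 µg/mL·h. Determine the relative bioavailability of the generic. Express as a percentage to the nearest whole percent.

F_rel = (AUC_test/D_test) / (AUC_ref/D_ref)
      = (183.2/25) / (245/25)
      = 7.328 / 9.8 = 0.7478 = 74.78%

F_rel = 75%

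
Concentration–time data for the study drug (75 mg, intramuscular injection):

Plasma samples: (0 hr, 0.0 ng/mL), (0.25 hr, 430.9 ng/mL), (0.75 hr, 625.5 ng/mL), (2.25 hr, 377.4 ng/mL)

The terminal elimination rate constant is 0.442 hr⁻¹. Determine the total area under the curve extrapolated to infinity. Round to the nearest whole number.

AUC = 1924 ng/mL·hr

Trapezoidal AUC_0→2.25:
  [0→0.25]: (0.0+430.9)/2 × 0.25 = 53.8625
  [0.25→0.75]: (430.9+625.5)/2 × 0.5 = 264.1
  [0.75→2.25]: (625.5+377.4)/2 × 1.5 = 752.175
  Sum = 1070.1375 ng/mL·hr
Extrapolated tail: C_last / k_e = 377.4 / 0.442 = 853.846
AUC_0→∞ = 1070.1375 + 853.846 = 1923.9835 ng/mL·hr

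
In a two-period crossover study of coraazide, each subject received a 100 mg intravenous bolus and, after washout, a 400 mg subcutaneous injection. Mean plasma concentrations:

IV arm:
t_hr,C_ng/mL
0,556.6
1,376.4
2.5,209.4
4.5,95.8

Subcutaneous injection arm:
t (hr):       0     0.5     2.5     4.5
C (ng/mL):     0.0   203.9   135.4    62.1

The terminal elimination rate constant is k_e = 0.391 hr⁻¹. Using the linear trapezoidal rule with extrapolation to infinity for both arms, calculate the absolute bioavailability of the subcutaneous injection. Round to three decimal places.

Trapezoidal AUC_0→4.5 (IV):
  [0→1]: (556.6+376.4)/2 × 1 = 466.5
  [1→2.5]: (376.4+209.4)/2 × 1.5 = 439.35
  [2.5→4.5]: (209.4+95.8)/2 × 2 = 305.2
  Sum = 1211.05 ng/mL·hr
IV tail: 95.8/0.391 = 245.013; AUC_iv,0→∞ = 1211.05 + 245.013 = 1456.063 ng/mL·hr
Trapezoidal AUC_0→4.5 (subcutaneous injection):
  [0→0.5]: (0.0+203.9)/2 × 0.5 = 50.975
  [0.5→2.5]: (203.9+135.4)/2 × 2 = 339.3
  [2.5→4.5]: (135.4+62.1)/2 × 2 = 197.5
  Sum = 587.775 ng/mL·hr
subcutaneous injection tail: 62.1/0.391 = 158.824; AUC_ev,0→∞ = 587.775 + 158.824 = 746.599 ng/mL·hr
F = (AUC_ev/D_ev)/(AUC_iv/D_iv) = (746.599/400)/(1456.063/100) = 1.8664975/14.56063 = 0.1282

F = 0.128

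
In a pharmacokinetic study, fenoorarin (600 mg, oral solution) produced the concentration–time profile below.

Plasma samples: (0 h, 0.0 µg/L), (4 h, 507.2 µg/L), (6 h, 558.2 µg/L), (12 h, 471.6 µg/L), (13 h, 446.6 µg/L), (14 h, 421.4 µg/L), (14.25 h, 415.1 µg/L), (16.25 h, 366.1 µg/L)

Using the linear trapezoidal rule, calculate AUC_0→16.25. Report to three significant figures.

Trapezoidal AUC_0→16.25:
  [0→4]: (0.0+507.2)/2 × 4 = 1014.4
  [4→6]: (507.2+558.2)/2 × 2 = 1065.4
  [6→12]: (558.2+471.6)/2 × 6 = 3089.4
  [12→13]: (471.6+446.6)/2 × 1 = 459.1
  [13→14]: (446.6+421.4)/2 × 1 = 434.0
  [14→14.25]: (421.4+415.1)/2 × 0.25 = 104.5625
  [14.25→16.25]: (415.1+366.1)/2 × 2 = 781.2
  Sum = 6948.0625 µg/L·h

AUC = 6950 µg/L·h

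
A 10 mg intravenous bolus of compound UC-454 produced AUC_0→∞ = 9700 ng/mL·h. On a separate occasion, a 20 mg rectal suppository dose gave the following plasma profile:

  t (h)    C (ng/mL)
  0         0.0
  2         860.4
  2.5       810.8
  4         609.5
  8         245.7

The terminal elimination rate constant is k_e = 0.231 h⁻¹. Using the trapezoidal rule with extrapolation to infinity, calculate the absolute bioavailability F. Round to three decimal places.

F = 0.264

Trapezoidal AUC_0→8 (rectal suppository):
  [0→2]: (0.0+860.4)/2 × 2 = 860.4
  [2→2.5]: (860.4+810.8)/2 × 0.5 = 417.8
  [2.5→4]: (810.8+609.5)/2 × 1.5 = 1065.225
  [4→8]: (609.5+245.7)/2 × 4 = 1710.4
  Sum = 4053.825 ng/mL·h
Tail: C_last/k_e = 245.7/0.231 = 1063.636
AUC_0→∞ (rectal suppository) = 4053.825 + 1063.636 = 5117.461 ng/mL·h
F = (AUC_ev/D_ev)/(AUC_iv/D_iv) = (5117.461/20)/(9700/10) = 255.87305/970 = 0.2638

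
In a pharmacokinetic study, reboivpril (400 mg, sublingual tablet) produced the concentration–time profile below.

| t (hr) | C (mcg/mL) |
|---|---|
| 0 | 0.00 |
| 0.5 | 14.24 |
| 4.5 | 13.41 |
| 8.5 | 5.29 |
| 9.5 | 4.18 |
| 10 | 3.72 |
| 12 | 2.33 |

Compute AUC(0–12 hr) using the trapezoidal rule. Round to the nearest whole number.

Trapezoidal AUC_0→12:
  [0→0.5]: (0.00+14.24)/2 × 0.5 = 3.56
  [0.5→4.5]: (14.24+13.41)/2 × 4 = 55.3
  [4.5→8.5]: (13.41+5.29)/2 × 4 = 37.4
  [8.5→9.5]: (5.29+4.18)/2 × 1 = 4.735
  [9.5→10]: (4.18+3.72)/2 × 0.5 = 1.975
  [10→12]: (3.72+2.33)/2 × 2 = 6.05
  Sum = 109.02 mcg/mL·hr

AUC = 109 mcg/mL·hr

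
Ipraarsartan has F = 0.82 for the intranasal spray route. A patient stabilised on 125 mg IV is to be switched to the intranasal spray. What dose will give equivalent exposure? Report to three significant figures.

For equal systemic exposure: F × D_ev = D_iv
D_ev = D_iv / F = 125 / 0.82 = 152.439 mg

D_intranasal = 152 mg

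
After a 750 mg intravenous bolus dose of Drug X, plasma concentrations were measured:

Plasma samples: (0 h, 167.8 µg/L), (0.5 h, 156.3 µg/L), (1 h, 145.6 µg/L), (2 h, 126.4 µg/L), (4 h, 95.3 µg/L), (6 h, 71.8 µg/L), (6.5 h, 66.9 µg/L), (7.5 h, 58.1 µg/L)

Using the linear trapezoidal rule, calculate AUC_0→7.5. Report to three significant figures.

Trapezoidal AUC_0→7.5:
  [0→0.5]: (167.8+156.3)/2 × 0.5 = 81.025
  [0.5→1]: (156.3+145.6)/2 × 0.5 = 75.475
  [1→2]: (145.6+126.4)/2 × 1 = 136.0
  [2→4]: (126.4+95.3)/2 × 2 = 221.7
  [4→6]: (95.3+71.8)/2 × 2 = 167.1
  [6→6.5]: (71.8+66.9)/2 × 0.5 = 34.675
  [6.5→7.5]: (66.9+58.1)/2 × 1 = 62.5
  Sum = 778.475 µg/L·h

AUC = 778 µg/L·h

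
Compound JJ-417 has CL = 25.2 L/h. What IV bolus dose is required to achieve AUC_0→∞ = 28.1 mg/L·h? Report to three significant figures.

Dose = 708 mg

Dose_iv = CL × AUC_0→∞
     = 25.2 × 28.1 = 708.12 mg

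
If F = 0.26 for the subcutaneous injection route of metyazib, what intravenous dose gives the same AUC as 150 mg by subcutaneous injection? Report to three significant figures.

D_iv = 39.0 mg

Systemic exposure from an extravascular dose = F × D_ev, so the equivalent IV dose is F × D_ev.
D_iv = F × D_ev = 0.26 × 150 = 39 mg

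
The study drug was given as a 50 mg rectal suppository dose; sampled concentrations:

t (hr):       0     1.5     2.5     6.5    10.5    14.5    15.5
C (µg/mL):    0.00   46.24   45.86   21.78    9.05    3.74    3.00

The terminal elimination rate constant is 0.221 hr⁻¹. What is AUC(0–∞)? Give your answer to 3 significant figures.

AUC = 320 µg/mL·hr

Trapezoidal AUC_0→15.5:
  [0→1.5]: (0.00+46.24)/2 × 1.5 = 34.68
  [1.5→2.5]: (46.24+45.86)/2 × 1 = 46.05
  [2.5→6.5]: (45.86+21.78)/2 × 4 = 135.28
  [6.5→10.5]: (21.78+9.05)/2 × 4 = 61.66
  [10.5→14.5]: (9.05+3.74)/2 × 4 = 25.58
  [14.5→15.5]: (3.74+3.00)/2 × 1 = 3.37
  Sum = 306.62 µg/mL·hr
Extrapolated tail: C_last / k_e = 3.00 / 0.221 = 13.575
AUC_0→∞ = 306.62 + 13.575 = 320.195 µg/mL·hr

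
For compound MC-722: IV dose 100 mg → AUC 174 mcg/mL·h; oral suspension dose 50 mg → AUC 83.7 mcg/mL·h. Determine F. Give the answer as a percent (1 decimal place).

F = 96.2%

F = (AUC_ev / D_ev) / (AUC_iv / D_iv)
  = (83.7/50) / (174/100)
  = 1.674 / 1.74 = 0.9621
  = 96.21%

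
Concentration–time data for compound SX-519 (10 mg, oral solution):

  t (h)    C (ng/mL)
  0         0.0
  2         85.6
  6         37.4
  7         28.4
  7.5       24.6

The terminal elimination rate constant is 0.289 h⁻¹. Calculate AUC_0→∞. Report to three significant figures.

Trapezoidal AUC_0→7.5:
  [0→2]: (0.0+85.6)/2 × 2 = 85.6
  [2→6]: (85.6+37.4)/2 × 4 = 246.0
  [6→7]: (37.4+28.4)/2 × 1 = 32.9
  [7→7.5]: (28.4+24.6)/2 × 0.5 = 13.25
  Sum = 377.75 ng/mL·h
Extrapolated tail: C_last / k_e = 24.6 / 0.289 = 85.121
AUC_0→∞ = 377.75 + 85.121 = 462.871 ng/mL·h

AUC = 463 ng/mL·h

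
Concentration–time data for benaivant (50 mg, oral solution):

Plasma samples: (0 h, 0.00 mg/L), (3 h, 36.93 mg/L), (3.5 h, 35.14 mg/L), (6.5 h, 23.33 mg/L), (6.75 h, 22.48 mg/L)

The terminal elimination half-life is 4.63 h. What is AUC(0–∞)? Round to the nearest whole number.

AUC = 317 mg/L·h

Trapezoidal AUC_0→6.75:
  [0→3]: (0.00+36.93)/2 × 3 = 55.395
  [3→3.5]: (36.93+35.14)/2 × 0.5 = 18.0175
  [3.5→6.5]: (35.14+23.33)/2 × 3 = 87.705
  [6.5→6.75]: (23.33+22.48)/2 × 0.25 = 5.72625
  Sum = 166.84375 mg/L·h
k_e = ln2 / t½ = 0.693147 / 4.63 = 0.1497 h^-1
Extrapolated tail: C_last / k_e = 22.48 / 0.1497 = 150.167
AUC_0→∞ = 166.84375 + 150.167 = 317.01075 mg/L·h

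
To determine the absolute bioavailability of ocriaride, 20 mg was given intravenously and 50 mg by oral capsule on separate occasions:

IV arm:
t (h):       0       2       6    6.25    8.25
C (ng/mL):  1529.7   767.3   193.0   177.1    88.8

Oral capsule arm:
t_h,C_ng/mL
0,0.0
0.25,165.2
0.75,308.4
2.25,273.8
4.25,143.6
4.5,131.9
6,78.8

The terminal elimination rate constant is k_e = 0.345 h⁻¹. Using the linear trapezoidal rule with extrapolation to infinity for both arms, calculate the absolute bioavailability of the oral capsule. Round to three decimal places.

F = 0.118

Trapezoidal AUC_0→8.25 (IV):
  [0→2]: (1529.7+767.3)/2 × 2 = 2297.0
  [2→6]: (767.3+193.0)/2 × 4 = 1920.6
  [6→6.25]: (193.0+177.1)/2 × 0.25 = 46.2625
  [6.25→8.25]: (177.1+88.8)/2 × 2 = 265.9
  Sum = 4529.7625 ng/mL·h
IV tail: 88.8/0.345 = 257.391; AUC_iv,0→∞ = 4529.7625 + 257.391 = 4787.1535 ng/mL·h
Trapezoidal AUC_0→6 (oral capsule):
  [0→0.25]: (0.0+165.2)/2 × 0.25 = 20.65
  [0.25→0.75]: (165.2+308.4)/2 × 0.5 = 118.4
  [0.75→2.25]: (308.4+273.8)/2 × 1.5 = 436.65
  [2.25→4.25]: (273.8+143.6)/2 × 2 = 417.4
  [4.25→4.5]: (143.6+131.9)/2 × 0.25 = 34.4375
  [4.5→6]: (131.9+78.8)/2 × 1.5 = 158.025
  Sum = 1185.5625 ng/mL·h
oral capsule tail: 78.8/0.345 = 228.406; AUC_ev,0→∞ = 1185.5625 + 228.406 = 1413.9685 ng/mL·h
F = (AUC_ev/D_ev)/(AUC_iv/D_iv) = (1413.9685/50)/(4787.1535/20) = 28.27937/239.358 = 0.1181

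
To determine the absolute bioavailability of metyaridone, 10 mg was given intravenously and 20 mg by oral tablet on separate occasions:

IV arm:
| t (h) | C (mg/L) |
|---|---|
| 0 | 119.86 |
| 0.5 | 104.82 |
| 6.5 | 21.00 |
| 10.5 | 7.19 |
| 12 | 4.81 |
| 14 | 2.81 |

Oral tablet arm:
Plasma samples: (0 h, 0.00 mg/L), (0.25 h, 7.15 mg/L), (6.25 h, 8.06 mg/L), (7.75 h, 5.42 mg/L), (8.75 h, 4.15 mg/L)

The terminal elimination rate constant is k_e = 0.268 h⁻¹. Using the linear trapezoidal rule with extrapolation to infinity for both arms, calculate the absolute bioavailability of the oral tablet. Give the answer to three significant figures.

F = 0.0744

Trapezoidal AUC_0→14 (IV):
  [0→0.5]: (119.86+104.82)/2 × 0.5 = 56.17
  [0.5→6.5]: (104.82+21.00)/2 × 6 = 377.46
  [6.5→10.5]: (21.00+7.19)/2 × 4 = 56.38
  [10.5→12]: (7.19+4.81)/2 × 1.5 = 9.0
  [12→14]: (4.81+2.81)/2 × 2 = 7.62
  Sum = 506.63 mg/L·h
IV tail: 2.81/0.268 = 10.485; AUC_iv,0→∞ = 506.63 + 10.485 = 517.115 mg/L·h
Trapezoidal AUC_0→8.75 (oral tablet):
  [0→0.25]: (0.00+7.15)/2 × 0.25 = 0.89375
  [0.25→6.25]: (7.15+8.06)/2 × 6 = 45.63
  [6.25→7.75]: (8.06+5.42)/2 × 1.5 = 10.11
  [7.75→8.75]: (5.42+4.15)/2 × 1 = 4.785
  Sum = 61.41875 mg/L·h
oral tablet tail: 4.15/0.268 = 15.485; AUC_ev,0→∞ = 61.41875 + 15.485 = 76.90375 mg/L·h
F = (AUC_ev/D_ev)/(AUC_iv/D_iv) = (76.90375/20)/(517.115/10) = 3.8451875/51.7115 = 0.0744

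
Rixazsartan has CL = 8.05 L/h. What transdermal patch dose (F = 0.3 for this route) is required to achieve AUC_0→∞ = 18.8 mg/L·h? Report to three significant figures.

Dose = 504 mg

Dose = CL × AUC_0→∞ / F
     = 8.05 × 18.8 / 0.3 = 504.467 mg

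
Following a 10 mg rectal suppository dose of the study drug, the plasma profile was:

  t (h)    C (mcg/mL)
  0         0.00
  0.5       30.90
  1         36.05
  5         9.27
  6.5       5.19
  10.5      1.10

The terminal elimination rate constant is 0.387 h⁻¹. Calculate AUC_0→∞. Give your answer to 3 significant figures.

AUC = 141 mcg/mL·h

Trapezoidal AUC_0→10.5:
  [0→0.5]: (0.00+30.90)/2 × 0.5 = 7.725
  [0.5→1]: (30.90+36.05)/2 × 0.5 = 16.7375
  [1→5]: (36.05+9.27)/2 × 4 = 90.64
  [5→6.5]: (9.27+5.19)/2 × 1.5 = 10.845
  [6.5→10.5]: (5.19+1.10)/2 × 4 = 12.58
  Sum = 138.5275 mcg/mL·h
Extrapolated tail: C_last / k_e = 1.10 / 0.387 = 2.842
AUC_0→∞ = 138.5275 + 2.842 = 141.3695 mcg/mL·h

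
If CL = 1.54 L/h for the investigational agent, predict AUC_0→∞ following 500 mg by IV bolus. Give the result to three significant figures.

AUC = 325 mg/L·h

AUC_0→∞ = Dose_iv / CL
        = 500 / 1.54 = 324.675 mg/L·h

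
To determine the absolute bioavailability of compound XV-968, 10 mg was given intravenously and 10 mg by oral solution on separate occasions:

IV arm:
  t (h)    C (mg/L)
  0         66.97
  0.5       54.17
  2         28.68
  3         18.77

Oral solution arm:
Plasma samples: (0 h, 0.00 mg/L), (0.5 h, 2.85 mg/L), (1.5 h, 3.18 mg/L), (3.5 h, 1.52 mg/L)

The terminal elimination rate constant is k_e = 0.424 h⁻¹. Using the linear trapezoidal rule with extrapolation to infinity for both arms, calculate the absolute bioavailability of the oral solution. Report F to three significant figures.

Trapezoidal AUC_0→3 (IV):
  [0→0.5]: (66.97+54.17)/2 × 0.5 = 30.285
  [0.5→2]: (54.17+28.68)/2 × 1.5 = 62.1375
  [2→3]: (28.68+18.77)/2 × 1 = 23.725
  Sum = 116.1475 mg/L·h
IV tail: 18.77/0.424 = 44.269; AUC_iv,0→∞ = 116.1475 + 44.269 = 160.4165 mg/L·h
Trapezoidal AUC_0→3.5 (oral solution):
  [0→0.5]: (0.00+2.85)/2 × 0.5 = 0.7125
  [0.5→1.5]: (2.85+3.18)/2 × 1 = 3.015
  [1.5→3.5]: (3.18+1.52)/2 × 2 = 4.7
  Sum = 8.4275 mg/L·h
oral solution tail: 1.52/0.424 = 3.585; AUC_ev,0→∞ = 8.4275 + 3.585 = 12.0125 mg/L·h
F = (AUC_ev/D_ev)/(AUC_iv/D_iv) = (12.0125/10)/(160.4165/10) = 1.20125/16.04165 = 0.0749

F = 0.0749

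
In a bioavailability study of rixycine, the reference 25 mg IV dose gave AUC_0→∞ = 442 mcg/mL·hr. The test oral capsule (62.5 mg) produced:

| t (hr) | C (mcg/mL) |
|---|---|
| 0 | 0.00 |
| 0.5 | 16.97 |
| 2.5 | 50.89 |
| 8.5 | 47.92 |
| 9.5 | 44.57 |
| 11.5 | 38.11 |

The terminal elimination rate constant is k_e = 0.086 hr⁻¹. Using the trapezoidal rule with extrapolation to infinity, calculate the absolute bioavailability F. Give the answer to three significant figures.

F = 0.851

Trapezoidal AUC_0→11.5 (oral capsule):
  [0→0.5]: (0.00+16.97)/2 × 0.5 = 4.2425
  [0.5→2.5]: (16.97+50.89)/2 × 2 = 67.86
  [2.5→8.5]: (50.89+47.92)/2 × 6 = 296.43
  [8.5→9.5]: (47.92+44.57)/2 × 1 = 46.245
  [9.5→11.5]: (44.57+38.11)/2 × 2 = 82.68
  Sum = 497.4575 mcg/mL·hr
Tail: C_last/k_e = 38.11/0.086 = 443.140
AUC_0→∞ (oral capsule) = 497.4575 + 443.140 = 940.5975 mcg/mL·hr
F = (AUC_ev/D_ev)/(AUC_iv/D_iv) = (940.5975/62.5)/(442/25) = 15.04956/17.68 = 0.8512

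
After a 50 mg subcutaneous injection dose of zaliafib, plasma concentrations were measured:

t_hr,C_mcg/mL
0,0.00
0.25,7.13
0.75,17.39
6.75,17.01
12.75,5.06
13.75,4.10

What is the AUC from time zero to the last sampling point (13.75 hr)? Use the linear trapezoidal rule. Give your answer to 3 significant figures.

Trapezoidal AUC_0→13.75:
  [0→0.25]: (0.00+7.13)/2 × 0.25 = 0.89125
  [0.25→0.75]: (7.13+17.39)/2 × 0.5 = 6.13
  [0.75→6.75]: (17.39+17.01)/2 × 6 = 103.2
  [6.75→12.75]: (17.01+5.06)/2 × 6 = 66.21
  [12.75→13.75]: (5.06+4.10)/2 × 1 = 4.58
  Sum = 181.01125 mcg/mL·hr

AUC = 181 mcg/mL·hr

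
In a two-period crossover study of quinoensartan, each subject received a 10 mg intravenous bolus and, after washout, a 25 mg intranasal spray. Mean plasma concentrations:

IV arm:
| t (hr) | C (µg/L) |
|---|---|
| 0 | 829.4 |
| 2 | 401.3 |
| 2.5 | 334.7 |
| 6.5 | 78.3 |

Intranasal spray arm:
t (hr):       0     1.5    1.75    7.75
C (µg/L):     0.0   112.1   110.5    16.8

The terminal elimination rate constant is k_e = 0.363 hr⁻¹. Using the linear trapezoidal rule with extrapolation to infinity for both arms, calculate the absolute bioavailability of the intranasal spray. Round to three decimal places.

Trapezoidal AUC_0→6.5 (IV):
  [0→2]: (829.4+401.3)/2 × 2 = 1230.7
  [2→2.5]: (401.3+334.7)/2 × 0.5 = 184.0
  [2.5→6.5]: (334.7+78.3)/2 × 4 = 826.0
  Sum = 2240.7 µg/L·hr
IV tail: 78.3/0.363 = 215.702; AUC_iv,0→∞ = 2240.7 + 215.702 = 2456.402 µg/L·hr
Trapezoidal AUC_0→7.75 (intranasal spray):
  [0→1.5]: (0.0+112.1)/2 × 1.5 = 84.075
  [1.5→1.75]: (112.1+110.5)/2 × 0.25 = 27.825
  [1.75→7.75]: (110.5+16.8)/2 × 6 = 381.9
  Sum = 493.8 µg/L·hr
intranasal spray tail: 16.8/0.363 = 46.281; AUC_ev,0→∞ = 493.8 + 46.281 = 540.081 µg/L·hr
F = (AUC_ev/D_ev)/(AUC_iv/D_iv) = (540.081/25)/(2456.402/10) = 21.60324/245.6402 = 0.0879

F = 0.088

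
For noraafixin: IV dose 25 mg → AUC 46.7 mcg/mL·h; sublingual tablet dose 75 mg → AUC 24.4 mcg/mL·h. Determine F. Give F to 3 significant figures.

F = 0.174

F = (AUC_ev / D_ev) / (AUC_iv / D_iv)
  = (24.4/75) / (46.7/25)
  = 0.325333 / 1.868 = 0.1742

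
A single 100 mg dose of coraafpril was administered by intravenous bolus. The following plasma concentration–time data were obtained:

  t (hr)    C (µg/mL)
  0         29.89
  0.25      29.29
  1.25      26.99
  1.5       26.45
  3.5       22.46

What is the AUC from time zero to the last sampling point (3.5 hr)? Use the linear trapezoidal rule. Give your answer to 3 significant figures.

AUC = 91.1 µg/mL·hr

Trapezoidal AUC_0→3.5:
  [0→0.25]: (29.89+29.29)/2 × 0.25 = 7.3975
  [0.25→1.25]: (29.29+26.99)/2 × 1 = 28.14
  [1.25→1.5]: (26.99+26.45)/2 × 0.25 = 6.68
  [1.5→3.5]: (26.45+22.46)/2 × 2 = 48.91
  Sum = 91.1275 µg/mL·hr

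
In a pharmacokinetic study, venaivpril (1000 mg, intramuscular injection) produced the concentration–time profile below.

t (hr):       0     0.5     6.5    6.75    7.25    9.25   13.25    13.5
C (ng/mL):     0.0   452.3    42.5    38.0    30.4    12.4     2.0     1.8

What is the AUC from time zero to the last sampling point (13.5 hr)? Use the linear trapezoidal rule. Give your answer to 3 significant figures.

Trapezoidal AUC_0→13.5:
  [0→0.5]: (0.0+452.3)/2 × 0.5 = 113.075
  [0.5→6.5]: (452.3+42.5)/2 × 6 = 1484.4
  [6.5→6.75]: (42.5+38.0)/2 × 0.25 = 10.0625
  [6.75→7.25]: (38.0+30.4)/2 × 0.5 = 17.1
  [7.25→9.25]: (30.4+12.4)/2 × 2 = 42.8
  [9.25→13.25]: (12.4+2.0)/2 × 4 = 28.8
  [13.25→13.5]: (2.0+1.8)/2 × 0.25 = 0.475
  Sum = 1696.7125 ng/mL·hr

AUC = 1700 ng/mL·hr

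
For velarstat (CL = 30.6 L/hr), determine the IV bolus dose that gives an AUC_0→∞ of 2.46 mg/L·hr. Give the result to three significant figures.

Dose_iv = CL × AUC_0→∞
     = 30.6 × 2.46 = 75.276 mg

Dose = 75.3 mg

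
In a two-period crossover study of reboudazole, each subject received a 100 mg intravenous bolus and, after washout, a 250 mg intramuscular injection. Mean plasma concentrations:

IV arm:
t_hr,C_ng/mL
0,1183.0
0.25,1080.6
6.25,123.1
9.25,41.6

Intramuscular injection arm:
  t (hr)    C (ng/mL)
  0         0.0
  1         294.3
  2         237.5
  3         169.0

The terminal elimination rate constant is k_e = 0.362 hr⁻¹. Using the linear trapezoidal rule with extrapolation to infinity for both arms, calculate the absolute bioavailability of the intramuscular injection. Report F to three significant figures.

Trapezoidal AUC_0→9.25 (IV):
  [0→0.25]: (1183.0+1080.6)/2 × 0.25 = 282.95
  [0.25→6.25]: (1080.6+123.1)/2 × 6 = 3611.1
  [6.25→9.25]: (123.1+41.6)/2 × 3 = 247.05
  Sum = 4141.1 ng/mL·hr
IV tail: 41.6/0.362 = 114.917; AUC_iv,0→∞ = 4141.1 + 114.917 = 4256.017 ng/mL·hr
Trapezoidal AUC_0→3 (intramuscular injection):
  [0→1]: (0.0+294.3)/2 × 1 = 147.15
  [1→2]: (294.3+237.5)/2 × 1 = 265.9
  [2→3]: (237.5+169.0)/2 × 1 = 203.25
  Sum = 616.3 ng/mL·hr
intramuscular injection tail: 169.0/0.362 = 466.851; AUC_ev,0→∞ = 616.3 + 466.851 = 1083.151 ng/mL·hr
F = (AUC_ev/D_ev)/(AUC_iv/D_iv) = (1083.151/250)/(4256.017/100) = 4.332604/42.56017 = 0.1018

F = 0.102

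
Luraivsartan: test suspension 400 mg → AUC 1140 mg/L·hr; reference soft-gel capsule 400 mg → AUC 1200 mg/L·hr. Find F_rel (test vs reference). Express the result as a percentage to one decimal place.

F_rel = (AUC_test/D_test) / (AUC_ref/D_ref)
      = (1140/400) / (1200/400)
      = 2.85 / 3 = 0.9500 = 95.00%

F_rel = 95.0%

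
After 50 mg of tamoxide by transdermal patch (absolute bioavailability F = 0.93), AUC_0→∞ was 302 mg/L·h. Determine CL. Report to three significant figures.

CL = 0.154 L/h

CL = F × Dose / AUC_0→∞
   = 0.93 × 50 / 302 = 0.153974 L/h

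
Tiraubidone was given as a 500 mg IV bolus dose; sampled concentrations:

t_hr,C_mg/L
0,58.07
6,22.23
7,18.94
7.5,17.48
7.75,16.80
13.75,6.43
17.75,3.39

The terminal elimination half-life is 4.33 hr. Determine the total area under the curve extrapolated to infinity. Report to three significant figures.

Trapezoidal AUC_0→17.75:
  [0→6]: (58.07+22.23)/2 × 6 = 240.9
  [6→7]: (22.23+18.94)/2 × 1 = 20.585
  [7→7.5]: (18.94+17.48)/2 × 0.5 = 9.105
  [7.5→7.75]: (17.48+16.80)/2 × 0.25 = 4.285
  [7.75→13.75]: (16.80+6.43)/2 × 6 = 69.69
  [13.75→17.75]: (6.43+3.39)/2 × 4 = 19.64
  Sum = 364.205 mg/L·hr
k_e = ln2 / t½ = 0.693147 / 4.33 = 0.1601 hr^-1
Extrapolated tail: C_last / k_e = 3.39 / 0.1601 = 21.174
AUC_0→∞ = 364.205 + 21.174 = 385.379 mg/L·hr

AUC = 385 mg/L·hr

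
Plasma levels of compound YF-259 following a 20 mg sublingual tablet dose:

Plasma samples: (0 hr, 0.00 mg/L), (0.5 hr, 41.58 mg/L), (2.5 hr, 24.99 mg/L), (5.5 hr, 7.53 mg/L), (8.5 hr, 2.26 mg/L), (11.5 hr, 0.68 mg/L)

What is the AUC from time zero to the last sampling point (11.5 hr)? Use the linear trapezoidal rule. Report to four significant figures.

AUC = 144.8 mg/L·hr

Trapezoidal AUC_0→11.5:
  [0→0.5]: (0.00+41.58)/2 × 0.5 = 10.395
  [0.5→2.5]: (41.58+24.99)/2 × 2 = 66.57
  [2.5→5.5]: (24.99+7.53)/2 × 3 = 48.78
  [5.5→8.5]: (7.53+2.26)/2 × 3 = 14.685
  [8.5→11.5]: (2.26+0.68)/2 × 3 = 4.41
  Sum = 144.84 mg/L·hr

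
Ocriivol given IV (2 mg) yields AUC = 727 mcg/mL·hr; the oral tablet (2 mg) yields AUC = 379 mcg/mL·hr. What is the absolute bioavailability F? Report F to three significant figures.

F = (AUC_ev / D_ev) / (AUC_iv / D_iv)
  = (379/2) / (727/2)
  = 189.5 / 363.5 = 0.5213

F = 0.521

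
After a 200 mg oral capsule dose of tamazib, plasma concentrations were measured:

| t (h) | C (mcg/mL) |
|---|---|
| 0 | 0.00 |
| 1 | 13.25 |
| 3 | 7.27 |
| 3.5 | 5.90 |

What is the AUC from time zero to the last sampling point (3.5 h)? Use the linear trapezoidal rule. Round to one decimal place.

Trapezoidal AUC_0→3.5:
  [0→1]: (0.00+13.25)/2 × 1 = 6.625
  [1→3]: (13.25+7.27)/2 × 2 = 20.52
  [3→3.5]: (7.27+5.90)/2 × 0.5 = 3.2925
  Sum = 30.4375 mcg/mL·h

AUC = 30.4 mcg/mL·h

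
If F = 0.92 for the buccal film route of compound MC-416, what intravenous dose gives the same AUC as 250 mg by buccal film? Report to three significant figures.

D_iv = 230 mg

Systemic exposure from an extravascular dose = F × D_ev, so the equivalent IV dose is F × D_ev.
D_iv = F × D_ev = 0.92 × 250 = 230 mg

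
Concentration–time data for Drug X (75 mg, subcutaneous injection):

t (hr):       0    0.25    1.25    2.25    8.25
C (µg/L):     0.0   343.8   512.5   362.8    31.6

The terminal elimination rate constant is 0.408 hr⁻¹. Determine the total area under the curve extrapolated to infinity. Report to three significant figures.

AUC = 2170 µg/L·hr

Trapezoidal AUC_0→8.25:
  [0→0.25]: (0.0+343.8)/2 × 0.25 = 42.975
  [0.25→1.25]: (343.8+512.5)/2 × 1 = 428.15
  [1.25→2.25]: (512.5+362.8)/2 × 1 = 437.65
  [2.25→8.25]: (362.8+31.6)/2 × 6 = 1183.2
  Sum = 2091.975 µg/L·hr
Extrapolated tail: C_last / k_e = 31.6 / 0.408 = 77.451
AUC_0→∞ = 2091.975 + 77.451 = 2169.426 µg/L·hr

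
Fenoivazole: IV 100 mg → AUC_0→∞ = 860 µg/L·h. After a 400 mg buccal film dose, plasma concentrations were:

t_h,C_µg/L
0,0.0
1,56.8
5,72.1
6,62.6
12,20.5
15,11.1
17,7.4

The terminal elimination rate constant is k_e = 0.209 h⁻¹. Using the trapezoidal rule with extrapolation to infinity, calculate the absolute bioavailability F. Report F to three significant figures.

Trapezoidal AUC_0→17 (buccal film):
  [0→1]: (0.0+56.8)/2 × 1 = 28.4
  [1→5]: (56.8+72.1)/2 × 4 = 257.8
  [5→6]: (72.1+62.6)/2 × 1 = 67.35
  [6→12]: (62.6+20.5)/2 × 6 = 249.3
  [12→15]: (20.5+11.1)/2 × 3 = 47.4
  [15→17]: (11.1+7.4)/2 × 2 = 18.5
  Sum = 668.75 µg/L·h
Tail: C_last/k_e = 7.4/0.209 = 35.407
AUC_0→∞ (buccal film) = 668.75 + 35.407 = 704.157 µg/L·h
F = (AUC_ev/D_ev)/(AUC_iv/D_iv) = (704.157/400)/(860/100) = 1.7603925/8.6 = 0.2047

F = 0.205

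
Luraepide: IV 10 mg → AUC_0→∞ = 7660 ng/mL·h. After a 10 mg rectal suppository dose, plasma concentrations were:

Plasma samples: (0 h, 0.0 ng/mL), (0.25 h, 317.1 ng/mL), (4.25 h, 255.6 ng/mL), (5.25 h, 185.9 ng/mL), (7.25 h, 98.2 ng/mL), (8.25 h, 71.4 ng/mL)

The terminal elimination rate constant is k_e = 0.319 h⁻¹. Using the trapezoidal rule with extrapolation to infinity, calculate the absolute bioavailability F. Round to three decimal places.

Trapezoidal AUC_0→8.25 (rectal suppository):
  [0→0.25]: (0.0+317.1)/2 × 0.25 = 39.6375
  [0.25→4.25]: (317.1+255.6)/2 × 4 = 1145.4
  [4.25→5.25]: (255.6+185.9)/2 × 1 = 220.75
  [5.25→7.25]: (185.9+98.2)/2 × 2 = 284.1
  [7.25→8.25]: (98.2+71.4)/2 × 1 = 84.8
  Sum = 1774.6875 ng/mL·h
Tail: C_last/k_e = 71.4/0.319 = 223.824
AUC_0→∞ (rectal suppository) = 1774.6875 + 223.824 = 1998.5115 ng/mL·h
F = (AUC_ev/D_ev)/(AUC_iv/D_iv) = (1998.5115/10)/(7660/10) = 199.85115/766 = 0.2609

F = 0.261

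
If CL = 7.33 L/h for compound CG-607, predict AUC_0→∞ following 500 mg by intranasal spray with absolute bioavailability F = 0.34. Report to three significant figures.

AUC = 23.2 mg/L·h

AUC_0→∞ = F × Dose / CL
        = 0.34 × 500 / 7.33 = 23.1924 mg/L·h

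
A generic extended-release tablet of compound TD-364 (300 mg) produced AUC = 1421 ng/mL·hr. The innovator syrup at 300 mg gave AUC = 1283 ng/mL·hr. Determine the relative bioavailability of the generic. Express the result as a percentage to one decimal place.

F_rel = 110.8%

F_rel = (AUC_test/D_test) / (AUC_ref/D_ref)
      = (1421/300) / (1283/300)
      = 4.73667 / 4.27667 = 1.1076 = 110.76%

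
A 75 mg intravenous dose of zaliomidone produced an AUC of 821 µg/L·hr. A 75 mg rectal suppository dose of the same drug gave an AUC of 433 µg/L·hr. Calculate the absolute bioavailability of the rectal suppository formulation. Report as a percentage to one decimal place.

F = (AUC_ev / D_ev) / (AUC_iv / D_iv)
  = (433/75) / (821/75)
  = 5.77333 / 10.9467 = 0.5274
  = 52.74%

F = 52.7%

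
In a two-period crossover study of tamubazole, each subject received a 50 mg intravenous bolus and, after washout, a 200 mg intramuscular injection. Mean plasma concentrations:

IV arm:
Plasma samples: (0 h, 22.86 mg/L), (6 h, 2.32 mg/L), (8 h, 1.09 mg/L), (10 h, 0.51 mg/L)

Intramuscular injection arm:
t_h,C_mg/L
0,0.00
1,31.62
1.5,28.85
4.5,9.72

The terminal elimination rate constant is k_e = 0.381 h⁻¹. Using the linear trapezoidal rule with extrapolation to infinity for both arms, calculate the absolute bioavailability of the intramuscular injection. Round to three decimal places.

Trapezoidal AUC_0→10 (IV):
  [0→6]: (22.86+2.32)/2 × 6 = 75.54
  [6→8]: (2.32+1.09)/2 × 2 = 3.41
  [8→10]: (1.09+0.51)/2 × 2 = 1.6
  Sum = 80.55 mg/L·h
IV tail: 0.51/0.381 = 1.339; AUC_iv,0→∞ = 80.55 + 1.339 = 81.889 mg/L·h
Trapezoidal AUC_0→4.5 (intramuscular injection):
  [0→1]: (0.00+31.62)/2 × 1 = 15.81
  [1→1.5]: (31.62+28.85)/2 × 0.5 = 15.1175
  [1.5→4.5]: (28.85+9.72)/2 × 3 = 57.855
  Sum = 88.7825 mg/L·h
intramuscular injection tail: 9.72/0.381 = 25.512; AUC_ev,0→∞ = 88.7825 + 25.512 = 114.2945 mg/L·h
F = (AUC_ev/D_ev)/(AUC_iv/D_iv) = (114.2945/200)/(81.889/50) = 0.5714725/1.63778 = 0.3489

F = 0.349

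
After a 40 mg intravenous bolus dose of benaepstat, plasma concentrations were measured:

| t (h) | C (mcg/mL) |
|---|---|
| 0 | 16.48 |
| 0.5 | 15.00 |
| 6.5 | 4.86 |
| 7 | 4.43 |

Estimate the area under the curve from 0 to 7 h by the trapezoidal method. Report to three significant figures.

Trapezoidal AUC_0→7:
  [0→0.5]: (16.48+15.00)/2 × 0.5 = 7.87
  [0.5→6.5]: (15.00+4.86)/2 × 6 = 59.58
  [6.5→7]: (4.86+4.43)/2 × 0.5 = 2.3225
  Sum = 69.7725 mcg/mL·h

AUC = 69.8 mcg/mL·h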